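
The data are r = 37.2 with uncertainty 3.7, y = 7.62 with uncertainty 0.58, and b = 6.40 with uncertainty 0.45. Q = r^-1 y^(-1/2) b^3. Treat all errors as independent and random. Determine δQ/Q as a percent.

23.6%

Q is a product of powers, so relative uncertainties combine in quadrature:
  (-1·δr/r)² = (-1×0.0995)² = 0.00989;  (−½·δy/y)² = (-0.5×0.0761)² = 0.00145;  (3·δb/b)² = (3×0.0703)² = 0.0445
δQ/Q = √(0.0558) = 0.236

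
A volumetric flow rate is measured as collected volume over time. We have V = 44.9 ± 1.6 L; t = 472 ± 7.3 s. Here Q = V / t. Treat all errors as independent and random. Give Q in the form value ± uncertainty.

Q is a product of powers, so relative uncertainties combine in quadrature:
  (1·δV/V)² = (1×0.0356)² = 0.00127;  (-1·δt/t)² = (-1×0.0155)² = 0.000239
δQ/Q = √(0.00151) = 0.0388
Q = 0.0951 L/s, so δQ = 0.0388 × 0.0951 = 0.00370 L/s.

0.0951 ± 0.00370 L/s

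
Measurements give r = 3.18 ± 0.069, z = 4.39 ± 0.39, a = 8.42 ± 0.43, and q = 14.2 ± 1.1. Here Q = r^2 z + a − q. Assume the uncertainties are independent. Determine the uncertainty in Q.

Let p = r^2·z = 44.4. δp/p = √((2·δr/r)² + (1·δz/z)²) = √(0.00188 + 0.00789) = 0.0989, so δp = 4.39.
Q = p + a − q: δQ = √(δp² + δa² + δq²) = √(19.3 + 0.185 + 1.21) = 4.55

4.55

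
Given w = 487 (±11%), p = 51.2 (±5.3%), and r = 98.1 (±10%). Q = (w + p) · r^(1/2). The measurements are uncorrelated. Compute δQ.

594

Let u = w + p = 538. δu = √(δw² + δp²) = √(2870 + 7.36) = 53.6, so δu/u = 0.0997.
Q is then a monomial in u, r:
δQ/Q = √((δu/u)² + (½·δr/r)²) = √(0.00993 + 0.00250) = 0.112
Q = 5330, so δQ = 0.112 × 5330 = 594.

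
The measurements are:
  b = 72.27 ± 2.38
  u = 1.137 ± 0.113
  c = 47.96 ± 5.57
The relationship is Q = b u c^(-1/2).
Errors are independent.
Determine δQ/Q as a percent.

Q is a product of powers, so relative uncertainties combine in quadrature:
  (1·δb/b)² = (1×0.0329)² = 0.00108;  (1·δu/u)² = (1×0.0994)² = 0.00988;  (−½·δc/c)² = (-0.5×0.116)² = 0.00337
δQ/Q = √(0.0143) = 0.120

12.0%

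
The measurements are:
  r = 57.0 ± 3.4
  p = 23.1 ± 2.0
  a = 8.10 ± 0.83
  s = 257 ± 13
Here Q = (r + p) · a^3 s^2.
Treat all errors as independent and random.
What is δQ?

9.2e+08

Let u = r + p = 80.1. δu = √(δr² + δp²) = √(11.6 + 4.00) = 3.94, so δu/u = 0.0492.
Q is then a monomial in u, a, s:
δQ/Q = √((δu/u)² + (3·δa/a)² + (2·δs/s)²) = √(0.00243 + 0.0945 + 0.0102) = 0.327
Q = 2.81e+09, so δQ = 0.327 × 2.81e+09 = 9.2e+08.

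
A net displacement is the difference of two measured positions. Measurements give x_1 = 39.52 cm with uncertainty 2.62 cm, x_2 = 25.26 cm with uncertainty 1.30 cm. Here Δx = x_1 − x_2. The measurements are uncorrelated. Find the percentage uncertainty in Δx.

20.5%

Absolute uncertainties add in quadrature for a linear combination:
  (δx_1)² = 6.86;  (δx_2)² = 1.69
δΔx = √(8.55) = 2.92 cm
Δx = 14.26 cm, so δΔx/Δx = 2.92/14.26 = 0.205.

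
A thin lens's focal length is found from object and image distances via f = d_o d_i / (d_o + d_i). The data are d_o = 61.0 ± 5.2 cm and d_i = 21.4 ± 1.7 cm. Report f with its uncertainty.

∂f/∂d_o = (d_i/(d_o+d_i))² = 0.0674;  ∂f/∂d_i = (d_o/(d_o+d_i))² = 0.548
δf = √((∂f/∂d_o · δd_o)² + (∂f/∂d_i · δd_i)²) = √(0.123 + 0.868) = 0.995 cm
f = 15.8 cm.

15.8 ± 0.995 cm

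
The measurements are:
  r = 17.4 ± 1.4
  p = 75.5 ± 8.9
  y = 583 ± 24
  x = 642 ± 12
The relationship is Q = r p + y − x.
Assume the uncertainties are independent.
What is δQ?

189

Let w = r·p = 1310. δw/w = √((1·δr/r)² + (1·δp/p)²) = √(0.00647 + 0.0139) = 0.143, so δw = 187.
Q = w + y − x: δQ = √(δw² + δy² + δx²) = √(35200 + 576 + 144) = 189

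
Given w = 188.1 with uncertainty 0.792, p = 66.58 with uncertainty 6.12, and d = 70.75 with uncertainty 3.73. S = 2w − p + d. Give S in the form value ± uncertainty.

380.4 ± 7.34

Each term contributes (cᵢ δxᵢ)² to (δS)²:
  (2·δw)² = 2.51;  (δp)² = 37.5;  (δd)² = 13.9
δS = √(53.9) = 7.34
S = 380.4.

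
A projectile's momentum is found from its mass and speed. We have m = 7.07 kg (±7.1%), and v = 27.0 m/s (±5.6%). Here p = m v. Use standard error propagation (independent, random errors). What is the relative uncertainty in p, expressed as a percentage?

Products/powers → add relative errors in quadrature, weighted by exponent:
  (1·δm/m)² = (1×0.0710)² = 0.00504;  (1·δv/v)² = (1×0.0560)² = 0.00314
δp/p = √(0.00818) = 0.0904

9.04%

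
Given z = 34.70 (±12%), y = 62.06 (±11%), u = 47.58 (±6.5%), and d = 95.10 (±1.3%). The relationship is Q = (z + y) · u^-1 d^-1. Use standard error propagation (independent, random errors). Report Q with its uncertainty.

0.02138 ± 0.00227

Let w = z + y = 96.76. δw = √(δz² + δy²) = √(17.3 + 46.6) = 8.00, so δw/w = 0.0826.
Q is then a monomial in w, u, d:
δQ/Q = √((δw/w)² + (-1·δu/u)² + (-1·δd/d)²) = √(0.00683 + 0.00423 + 0.000169) = 0.106
Q = 0.02138, so δQ = 0.106 × 0.02138 = 0.00227.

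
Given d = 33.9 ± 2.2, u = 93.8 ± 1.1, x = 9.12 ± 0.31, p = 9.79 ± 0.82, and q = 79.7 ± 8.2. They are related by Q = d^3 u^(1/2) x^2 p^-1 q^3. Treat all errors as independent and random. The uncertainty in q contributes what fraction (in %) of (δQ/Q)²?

65.8%

(δQ/Q)² = (3·δd/d)² + (½·δu/u)² + (2·δx/x)² + (-1·δp/p)² + (3·δq/q)²
  d term: (3×0.0649)² = 0.0379
  u term: (0.5×0.0117)² = 3.44e-05
  x term: (2×0.0340)² = 0.00462
  p term: (-1×0.0838)² = 0.00702
  q term: (3×0.103)² = 0.0953
Total = 0.145. Share from q = 0.0953/0.145 = 0.658.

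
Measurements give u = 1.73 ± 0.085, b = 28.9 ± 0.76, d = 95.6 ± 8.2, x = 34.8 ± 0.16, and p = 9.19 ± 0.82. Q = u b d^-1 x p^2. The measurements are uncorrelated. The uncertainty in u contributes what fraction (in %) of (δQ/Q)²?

5.70%

(δQ/Q)² = (1·δu/u)² + (1·δb/b)² + (-1·δd/d)² + (1·δx/x)² + (2·δp/p)²
  u term: (1×0.0491)² = 0.00241
  b term: (1×0.0263)² = 0.000692
  d term: (-1×0.0858)² = 0.00736
  x term: (1×0.00460)² = 2.11e-05
  p term: (2×0.0892)² = 0.0318
Total = 0.0423. Share from u = 0.00241/0.0423 = 0.0570.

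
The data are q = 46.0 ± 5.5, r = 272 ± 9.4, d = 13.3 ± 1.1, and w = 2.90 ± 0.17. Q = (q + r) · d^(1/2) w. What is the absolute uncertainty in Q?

Let u = q + r = 318. δu = √(δq² + δr²) = √(30.2 + 88.4) = 10.9, so δu/u = 0.0342.
Q is then a monomial in u, d, w:
δQ/Q = √((δu/u)² + (½·δd/d)² + (1·δw/w)²) = √(0.00117 + 0.00171 + 0.00344) = 0.0795
Q = 3360, so δQ = 0.0795 × 3360 = 267.

267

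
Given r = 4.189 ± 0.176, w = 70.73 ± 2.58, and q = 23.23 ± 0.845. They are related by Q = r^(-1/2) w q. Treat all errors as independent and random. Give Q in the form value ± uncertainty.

802.8 ± 44.7

Relative error in a monomial: (δQ/Q)² = Σ (nᵢ · δxᵢ/xᵢ)².
  (−½·δr/r)² = (-0.5×0.0420)² = 0.000441;  (1·δw/w)² = (1×0.0365)² = 0.00133;  (1·δq/q)² = (1×0.0364)² = 0.00132
δQ/Q = √(0.00310) = 0.0556
Q = 802.8, so δQ = 0.0556 × 802.8 = 44.7.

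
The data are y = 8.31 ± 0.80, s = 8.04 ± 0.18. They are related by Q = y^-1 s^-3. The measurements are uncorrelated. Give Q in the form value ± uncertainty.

Each factor contributes (exponent × relative error)² to (δQ/Q)²:
  (-1·δy/y)² = (-1×0.0963)² = 0.00927;  (-3·δs/s)² = (-3×0.0224)² = 0.00451
δQ/Q = √(0.0138) = 0.117
Q = 0.000232, so δQ = 0.117 × 0.000232 = 2.72e-05.

(2.32 ± 0.272) × 10^-4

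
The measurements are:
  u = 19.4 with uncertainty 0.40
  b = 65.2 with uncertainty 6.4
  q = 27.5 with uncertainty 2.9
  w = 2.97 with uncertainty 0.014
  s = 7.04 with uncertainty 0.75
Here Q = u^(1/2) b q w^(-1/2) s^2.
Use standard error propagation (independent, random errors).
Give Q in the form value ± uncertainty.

(2.27 ± 0.585) × 10^5

Relative error in a monomial: (δQ/Q)² = Σ (nᵢ · δxᵢ/xᵢ)².
  (½·δu/u)² = (0.5×0.0206)² = 0.000106;  (1·δb/b)² = (1×0.0982)² = 0.00964;  (1·δq/q)² = (1×0.105)² = 0.0111;  (−½·δw/w)² = (-0.5×0.00471)² = 5.55e-06;  (2·δs/s)² = (2×0.107)² = 0.0454
δQ/Q = √(0.0663) = 0.257
Q = 2.27e+05, so δQ = 0.257 × 2.27e+05 = 58500.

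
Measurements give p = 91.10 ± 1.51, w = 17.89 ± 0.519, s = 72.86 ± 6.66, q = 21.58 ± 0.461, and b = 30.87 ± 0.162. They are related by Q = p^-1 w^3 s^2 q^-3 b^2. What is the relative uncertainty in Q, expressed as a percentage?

Since Q is a product/quotient, work with relative uncertainties:
  (-1·δp/p)² = (-1×0.0166)² = 0.000275;  (3·δw/w)² = (3×0.0290)² = 0.00757;  (2·δs/s)² = (2×0.0914)² = 0.0334;  (-3·δq/q)² = (-3×0.0214)² = 0.00411;  (2·δb/b)² = (2×0.00525)² = 0.000110
δQ/Q = √(0.0455) = 0.213

21.3%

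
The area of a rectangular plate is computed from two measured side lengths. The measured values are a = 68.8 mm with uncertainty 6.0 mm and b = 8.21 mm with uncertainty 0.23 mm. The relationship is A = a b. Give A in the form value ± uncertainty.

565 ± 51.7 mm^2

Products/powers → add relative errors in quadrature, weighted by exponent:
  (1·δa/a)² = (1×0.0872)² = 0.00761;  (1·δb/b)² = (1×0.0280)² = 0.000785
δA/A = √(0.00839) = 0.0916
A = 565 mm^2, so δA = 0.0916 × 565 = 51.7 mm^2.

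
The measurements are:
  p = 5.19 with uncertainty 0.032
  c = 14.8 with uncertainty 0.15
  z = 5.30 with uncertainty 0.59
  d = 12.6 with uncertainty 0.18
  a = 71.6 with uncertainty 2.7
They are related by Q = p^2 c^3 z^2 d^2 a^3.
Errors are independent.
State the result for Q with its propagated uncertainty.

Products/powers → add relative errors in quadrature, weighted by exponent:
  (2·δp/p)² = (2×0.00617)² = 0.000152;  (3·δc/c)² = (3×0.0101)² = 0.000924;  (2·δz/z)² = (2×0.111)² = 0.0496;  (2·δd/d)² = (2×0.0143)² = 0.000816;  (3·δa/a)² = (3×0.0377)² = 0.0128
δQ/Q = √(0.0643) = 0.253
Q = 1.43e+14, so δQ = 0.253 × 1.43e+14 = 3.62e+13.

(1.43 ± 0.362) × 10^14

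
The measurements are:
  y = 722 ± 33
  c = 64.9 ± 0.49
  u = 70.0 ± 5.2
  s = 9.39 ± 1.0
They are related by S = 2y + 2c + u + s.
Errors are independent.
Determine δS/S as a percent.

4.01%

Each term contributes (cᵢ δxᵢ)² to (δS)²:
  (2·δy)² = 4360;  (2·δc)² = 0.960;  (δu)² = 27.0;  (δs)² = 1.00
δS = √(4390) = 66.2
S = 1650, so δS/S = 66.2/1650 = 0.0401.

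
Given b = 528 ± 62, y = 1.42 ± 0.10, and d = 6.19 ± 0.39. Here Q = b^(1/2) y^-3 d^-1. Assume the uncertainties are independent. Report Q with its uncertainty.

Each factor contributes (exponent × relative error)² to (δQ/Q)²:
  (½·δb/b)² = (0.5×0.117)² = 0.00345;  (-3·δy/y)² = (-3×0.0704)² = 0.0446;  (-1·δd/d)² = (-1×0.0630)² = 0.00397
δQ/Q = √(0.0521) = 0.228
Q = 1.30, so δQ = 0.228 × 1.30 = 0.296.

1.30 ± 0.296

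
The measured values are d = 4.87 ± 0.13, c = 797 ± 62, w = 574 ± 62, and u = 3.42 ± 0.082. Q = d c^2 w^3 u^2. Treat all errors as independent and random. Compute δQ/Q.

0.364

Relative error in a monomial: (δQ/Q)² = Σ (nᵢ · δxᵢ/xᵢ)².
  (1·δd/d)² = (1×0.0267)² = 0.000713;  (2·δc/c)² = (2×0.0778)² = 0.0242;  (3·δw/w)² = (3×0.108)² = 0.105;  (2·δu/u)² = (2×0.0240)² = 0.00230
δQ/Q = √(0.132) = 0.364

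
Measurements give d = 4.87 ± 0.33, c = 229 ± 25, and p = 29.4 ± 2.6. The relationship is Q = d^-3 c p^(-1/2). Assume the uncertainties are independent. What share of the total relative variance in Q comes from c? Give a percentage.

(δQ/Q)² = (-3·δd/d)² + (1·δc/c)² + (−½·δp/p)²
  d term: (-3×0.0678)² = 0.0413
  c term: (1×0.109)² = 0.0119
  p term: (-0.5×0.0884)² = 0.00196
Total = 0.0552. Share from c = 0.0119/0.0552 = 0.216.

21.6%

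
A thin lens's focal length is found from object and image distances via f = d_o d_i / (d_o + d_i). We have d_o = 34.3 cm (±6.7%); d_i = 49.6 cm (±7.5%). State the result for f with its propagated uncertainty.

20.3 ± 1.02 cm

∂f/∂d_o = (d_i/(d_o+d_i))² = 0.349;  ∂f/∂d_i = (d_o/(d_o+d_i))² = 0.167
δf = √((∂f/∂d_o · δd_o)² + (∂f/∂d_i · δd_i)²) = √(0.645 + 0.387) = 1.02 cm
f = 20.3 cm.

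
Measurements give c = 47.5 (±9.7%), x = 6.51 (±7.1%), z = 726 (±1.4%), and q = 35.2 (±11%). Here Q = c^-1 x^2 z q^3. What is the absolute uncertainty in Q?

1.05e+07

Products/powers → add relative errors in quadrature, weighted by exponent:
  (-1·δc/c)² = (-1×0.0970)² = 0.00941;  (2·δx/x)² = (2×0.0710)² = 0.0202;  (1·δz/z)² = (1×0.0140)² = 0.000196;  (3·δq/q)² = (3×0.110)² = 0.109
δQ/Q = √(0.139) = 0.372
Q = 2.83e+07, so δQ = 0.372 × 2.83e+07 = 1.05e+07.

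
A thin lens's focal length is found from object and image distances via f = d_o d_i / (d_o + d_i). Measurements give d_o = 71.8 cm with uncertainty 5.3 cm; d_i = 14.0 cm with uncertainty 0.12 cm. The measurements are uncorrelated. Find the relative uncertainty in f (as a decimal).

0.0140

∂f/∂d_o = (d_i/(d_o+d_i))² = 0.0266;  ∂f/∂d_i = (d_o/(d_o+d_i))² = 0.700
δf = √((∂f/∂d_o · δd_o)² + (∂f/∂d_i · δd_i)²) = √(0.0199 + 0.00706) = 0.164 cm
f = 11.7 cm, so δf/f = 0.164/11.7 = 0.0140.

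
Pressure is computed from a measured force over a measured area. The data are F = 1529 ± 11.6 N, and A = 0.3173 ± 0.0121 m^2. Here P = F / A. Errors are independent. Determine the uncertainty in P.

187 Pa

Each factor contributes (exponent × relative error)² to (δP/P)²:
  (1·δF/F)² = (1×0.00759)² = 5.76e-05;  (-1·δA/A)² = (-1×0.0381)² = 0.00145
δP/P = √(0.00151) = 0.0389
P = 4819 Pa, so δP = 0.0389 × 4819 = 187 Pa.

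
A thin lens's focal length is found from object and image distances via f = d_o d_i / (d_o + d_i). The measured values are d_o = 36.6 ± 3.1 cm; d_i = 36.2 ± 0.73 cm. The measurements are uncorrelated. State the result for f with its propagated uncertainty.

18.2 ± 0.788 cm

∂f/∂d_o = (d_i/(d_o+d_i))² = 0.247;  ∂f/∂d_i = (d_o/(d_o+d_i))² = 0.253
δf = √((∂f/∂d_o · δd_o)² + (∂f/∂d_i · δd_i)²) = √(0.588 + 0.0340) = 0.788 cm
f = 18.2 cm.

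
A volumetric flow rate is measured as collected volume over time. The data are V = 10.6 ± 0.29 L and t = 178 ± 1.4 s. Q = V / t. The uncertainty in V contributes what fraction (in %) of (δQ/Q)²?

(δQ/Q)² = (1·δV/V)² + (-1·δt/t)²
  V term: (1×0.0274)² = 0.000748
  t term: (-1×0.00787)² = 6.19e-05
Total = 0.000810. Share from V = 0.000748/0.000810 = 0.924.

92.4%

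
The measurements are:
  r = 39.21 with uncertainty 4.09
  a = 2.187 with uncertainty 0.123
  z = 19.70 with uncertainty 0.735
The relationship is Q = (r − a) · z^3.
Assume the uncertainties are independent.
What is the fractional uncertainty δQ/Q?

Let u = r − a = 37.02. δu = √(δr² + δa²) = √(16.7 + 0.0151) = 4.09, so δu/u = 0.111.
Q is then a monomial in u, z:
δQ/Q = √((δu/u)² + (3·δz/z)²) = √(0.0122 + 0.0125) = 0.157

0.157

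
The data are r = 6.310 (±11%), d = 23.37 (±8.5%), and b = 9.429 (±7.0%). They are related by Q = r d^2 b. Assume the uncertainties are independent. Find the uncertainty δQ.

6960

Relative error in a monomial: (δQ/Q)² = Σ (nᵢ · δxᵢ/xᵢ)².
  (1·δr/r)² = (1×0.110)² = 0.0121;  (2·δd/d)² = (2×0.0850)² = 0.0289;  (1·δb/b)² = (1×0.0700)² = 0.00490
δQ/Q = √(0.0459) = 0.214
Q = 32490, so δQ = 0.214 × 32490 = 6960.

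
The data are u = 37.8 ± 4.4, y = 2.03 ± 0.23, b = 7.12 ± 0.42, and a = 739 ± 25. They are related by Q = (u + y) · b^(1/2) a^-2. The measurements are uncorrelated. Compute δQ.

2.59e-05

Let w = u + y = 39.8. δw = √(δu² + δy²) = √(19.4 + 0.0529) = 4.41, so δw/w = 0.111.
Q is then a monomial in w, b, a:
δQ/Q = √((δw/w)² + (½·δb/b)² + (-2·δa/a)²) = √(0.0122 + 0.000870 + 0.00458) = 0.133
Q = 0.000195, so δQ = 0.133 × 0.000195 = 2.59e-05.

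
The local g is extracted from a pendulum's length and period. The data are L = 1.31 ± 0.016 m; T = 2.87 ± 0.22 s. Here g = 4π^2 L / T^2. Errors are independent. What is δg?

0.966 m/s^2

Products/powers → add relative errors in quadrature, weighted by exponent:
  (1·δL/L)² = (1×0.0122)² = 0.000149;  (-2·δT/T)² = (-2×0.0767)² = 0.0235
δg/g = √(0.0237) = 0.154
g = 6.28 m/s^2, so δg = 0.154 × 6.28 = 0.966 m/s^2.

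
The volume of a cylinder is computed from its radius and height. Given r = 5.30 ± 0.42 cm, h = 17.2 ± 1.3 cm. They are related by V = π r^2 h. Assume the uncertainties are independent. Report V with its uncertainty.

For a monomial V ∝ r^2, h, fractional errors add in quadrature:
  (2·δr/r)² = (2×0.0792)² = 0.0251;  (1·δh/h)² = (1×0.0756)² = 0.00571
δV/V = √(0.0308) = 0.176
V = 1520 cm^3, so δV = 0.176 × 1520 = 267 cm^3.

1520 ± 267 cm^3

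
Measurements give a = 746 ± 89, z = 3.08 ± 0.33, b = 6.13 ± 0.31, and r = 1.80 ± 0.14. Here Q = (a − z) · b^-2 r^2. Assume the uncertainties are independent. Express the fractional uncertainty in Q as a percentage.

22.1%

Let u = a − z = 743. δu = √(δa² + δz²) = √(7920 + 0.109) = 89.0, so δu/u = 0.120.
Q is then a monomial in u, b, r:
δQ/Q = √((δu/u)² + (-2·δb/b)² + (2·δr/r)²) = √(0.0144 + 0.0102 + 0.0242) = 0.221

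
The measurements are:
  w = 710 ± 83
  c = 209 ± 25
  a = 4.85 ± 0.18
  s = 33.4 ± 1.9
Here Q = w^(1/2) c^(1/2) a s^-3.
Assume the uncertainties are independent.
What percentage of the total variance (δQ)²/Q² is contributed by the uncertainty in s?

77.7%

(δQ/Q)² = (½·δw/w)² + (½·δc/c)² + (1·δa/a)² + (-3·δs/s)²
  w term: (0.5×0.117)² = 0.00342
  c term: (0.5×0.120)² = 0.00358
  a term: (1×0.0371)² = 0.00138
  s term: (-3×0.0569)² = 0.0291
Total = 0.0375. Share from s = 0.0291/0.0375 = 0.777.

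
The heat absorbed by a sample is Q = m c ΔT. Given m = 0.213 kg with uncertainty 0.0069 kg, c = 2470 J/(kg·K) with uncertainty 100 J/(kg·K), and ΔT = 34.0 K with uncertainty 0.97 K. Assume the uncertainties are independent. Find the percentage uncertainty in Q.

5.92%

Each factor contributes (exponent × relative error)² to (δQ/Q)²:
  (1·δm/m)² = (1×0.0324)² = 0.00105;  (1·δc/c)² = (1×0.0405)² = 0.00164;  (1·δΔT/ΔT)² = (1×0.0285)² = 0.000814
δQ/Q = √(0.00350) = 0.0592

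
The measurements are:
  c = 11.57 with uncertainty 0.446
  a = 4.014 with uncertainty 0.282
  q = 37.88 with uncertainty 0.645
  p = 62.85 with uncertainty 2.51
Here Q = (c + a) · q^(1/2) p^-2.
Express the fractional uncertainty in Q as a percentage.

Let u = c + a = 15.58. δu = √(δc² + δa²) = √(0.199 + 0.0795) = 0.528, so δu/u = 0.0339.
Q is then a monomial in u, q, p:
δQ/Q = √((δu/u)² + (½·δq/q)² + (-2·δp/p)²) = √(0.00115 + 7.25e-05 + 0.00638) = 0.0872

8.72%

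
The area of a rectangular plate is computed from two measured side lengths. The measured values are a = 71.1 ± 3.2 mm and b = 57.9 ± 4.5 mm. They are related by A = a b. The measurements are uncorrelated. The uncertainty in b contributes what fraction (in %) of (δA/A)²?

74.9%

(δA/A)² = (1·δa/a)² + (1·δb/b)²
  a term: (1×0.0450)² = 0.00203
  b term: (1×0.0777)² = 0.00604
Total = 0.00807. Share from b = 0.00604/0.00807 = 0.749.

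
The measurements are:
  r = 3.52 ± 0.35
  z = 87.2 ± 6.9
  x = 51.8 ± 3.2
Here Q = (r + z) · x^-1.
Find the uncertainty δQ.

0.172

Let u = r + z = 90.7. δu = √(δr² + δz²) = √(0.122 + 47.6) = 6.91, so δu/u = 0.0762.
Q is then a monomial in u, x:
δQ/Q = √((δu/u)² + (-1·δx/x)²) = √(0.00580 + 0.00382) = 0.0981
Q = 1.75, so δQ = 0.0981 × 1.75 = 0.172.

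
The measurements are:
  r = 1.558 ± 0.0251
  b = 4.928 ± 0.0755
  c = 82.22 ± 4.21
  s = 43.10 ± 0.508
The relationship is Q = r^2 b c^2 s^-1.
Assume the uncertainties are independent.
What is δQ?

205

For a monomial Q ∝ r^2, b, c^2, s^-1, fractional errors add in quadrature:
  (2·δr/r)² = (2×0.0161)² = 0.00104;  (1·δb/b)² = (1×0.0153)² = 0.000235;  (2·δc/c)² = (2×0.0512)² = 0.0105;  (-1·δs/s)² = (-1×0.0118)² = 0.000139
δQ/Q = √(0.0119) = 0.109
Q = 1876, so δQ = 0.109 × 1876 = 205.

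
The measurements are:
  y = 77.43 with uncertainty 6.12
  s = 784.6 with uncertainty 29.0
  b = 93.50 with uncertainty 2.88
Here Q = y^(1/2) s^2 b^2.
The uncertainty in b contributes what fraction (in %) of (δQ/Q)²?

(δQ/Q)² = (½·δy/y)² + (2·δs/s)² + (2·δb/b)²
  y term: (0.5×0.0790)² = 0.00156
  s term: (2×0.0370)² = 0.00546
  b term: (2×0.0308)² = 0.00380
Total = 0.0108. Share from b = 0.00380/0.0108 = 0.351.

35.1%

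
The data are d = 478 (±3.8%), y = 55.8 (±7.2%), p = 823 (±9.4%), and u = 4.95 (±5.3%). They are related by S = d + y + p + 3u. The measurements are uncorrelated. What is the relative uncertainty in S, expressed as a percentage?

For a sum/difference, combine absolute errors in quadrature:
  (δd)² = 330;  (δy)² = 16.1;  (δp)² = 5980;  (3·δu)² = 0.619
δS = √(6330) = 79.6
S = 1370, so δS/S = 79.6/1370 = 0.0580.

5.80%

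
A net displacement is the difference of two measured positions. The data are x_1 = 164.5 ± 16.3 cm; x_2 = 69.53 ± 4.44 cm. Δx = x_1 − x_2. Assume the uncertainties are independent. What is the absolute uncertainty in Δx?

For a sum/difference, combine absolute errors in quadrature:
  (δx_1)² = 266;  (δx_2)² = 19.7
δΔx = √(285) = 16.9 cm

16.9 cm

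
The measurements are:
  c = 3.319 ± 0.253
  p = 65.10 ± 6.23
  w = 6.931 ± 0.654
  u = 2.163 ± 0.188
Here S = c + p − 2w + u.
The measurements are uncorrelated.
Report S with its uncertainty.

Sums and differences: (δS)² = Σ (cᵢ δxᵢ)².
  (δc)² = 0.0640;  (δp)² = 38.8;  (2·δw)² = 1.71;  (δu)² = 0.0353
δS = √(40.6) = 6.37
S = 56.72.

56.72 ± 6.37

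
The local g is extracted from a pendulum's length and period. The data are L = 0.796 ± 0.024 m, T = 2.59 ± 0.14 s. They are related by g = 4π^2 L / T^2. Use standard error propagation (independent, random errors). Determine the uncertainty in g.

Since g is a product/quotient, work with relative uncertainties:
  (1·δL/L)² = (1×0.0302)² = 0.000909;  (-2·δT/T)² = (-2×0.0541)² = 0.0117
δg/g = √(0.0126) = 0.112
g = 4.68 m/s^2, so δg = 0.112 × 4.68 = 0.526 m/s^2.

0.526 m/s^2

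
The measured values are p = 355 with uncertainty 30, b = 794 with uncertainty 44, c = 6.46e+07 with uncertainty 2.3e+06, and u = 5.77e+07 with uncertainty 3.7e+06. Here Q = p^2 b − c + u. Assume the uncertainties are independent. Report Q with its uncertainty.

Let w = p^2·b = 1e+08. δw/w = √((2·δp/p)² + (1·δb/b)²) = √(0.0286 + 0.00307) = 0.178, so δw = 1.78e+07.
Q = w − c + u: δQ = √(δw² + δc² + δu²) = √(3.17e+14 + 5.29e+12 + 1.37e+13) = 1.83e+07
Q = 9.32e+07.

(9.32 ± 1.83) × 10^7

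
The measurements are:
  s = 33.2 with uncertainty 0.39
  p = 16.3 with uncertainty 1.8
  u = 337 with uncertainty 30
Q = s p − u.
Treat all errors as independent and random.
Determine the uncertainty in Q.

67.2

Let w = s·p = 541. δw/w = √((1·δs/s)² + (1·δp/p)²) = √(0.000138 + 0.0122) = 0.111, so δw = 60.1.
Q = w − u: δQ = √(δw² + δu²) = √(3610 + 900) = 67.2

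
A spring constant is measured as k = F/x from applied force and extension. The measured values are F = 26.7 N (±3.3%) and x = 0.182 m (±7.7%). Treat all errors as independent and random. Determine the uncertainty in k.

12.3 N/m

Relative error in a monomial: (δk/k)² = Σ (nᵢ · δxᵢ/xᵢ)².
  (1·δF/F)² = (1×0.0330)² = 0.00109;  (-1·δx/x)² = (-1×0.0770)² = 0.00593
δk/k = √(0.00702) = 0.0838
k = 147 N/m, so δk = 0.0838 × 147 = 12.3 N/m.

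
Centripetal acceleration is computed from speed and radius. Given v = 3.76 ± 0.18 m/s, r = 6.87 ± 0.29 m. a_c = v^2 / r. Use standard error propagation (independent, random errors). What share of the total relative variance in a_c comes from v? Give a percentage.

83.7%

(δa_c/a_c)² = (2·δv/v)² + (-1·δr/r)²
  v term: (2×0.0479)² = 0.00917
  r term: (-1×0.0422)² = 0.00178
Total = 0.0109. Share from v = 0.00917/0.0109 = 0.837.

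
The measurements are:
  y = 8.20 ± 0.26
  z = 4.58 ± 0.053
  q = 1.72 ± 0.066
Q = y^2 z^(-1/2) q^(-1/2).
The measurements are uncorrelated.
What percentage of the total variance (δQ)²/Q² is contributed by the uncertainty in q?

(δQ/Q)² = (2·δy/y)² + (−½·δz/z)² + (−½·δq/q)²
  y term: (2×0.0317)² = 0.00402
  z term: (-0.5×0.0116)² = 3.35e-05
  q term: (-0.5×0.0384)² = 0.000368
Total = 0.00442. Share from q = 0.000368/0.00442 = 0.0832.

8.32%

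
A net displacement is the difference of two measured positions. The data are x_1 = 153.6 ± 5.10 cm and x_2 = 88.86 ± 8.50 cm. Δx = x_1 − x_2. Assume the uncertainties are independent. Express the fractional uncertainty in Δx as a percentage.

15.3%

Absolute uncertainties add in quadrature for a linear combination:
  (δx_1)² = 26.0;  (δx_2)² = 72.2
δΔx = √(98.3) = 9.91 cm
Δx = 64.74 cm, so δΔx/Δx = 9.91/64.74 = 0.153.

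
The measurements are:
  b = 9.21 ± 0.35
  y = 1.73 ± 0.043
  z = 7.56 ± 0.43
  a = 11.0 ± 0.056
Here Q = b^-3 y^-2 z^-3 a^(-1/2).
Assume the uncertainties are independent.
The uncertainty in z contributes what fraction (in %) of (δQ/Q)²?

65.3%

(δQ/Q)² = (-3·δb/b)² + (-2·δy/y)² + (-3·δz/z)² + (−½·δa/a)²
  b term: (-3×0.0380)² = 0.0130
  y term: (-2×0.0249)² = 0.00247
  z term: (-3×0.0569)² = 0.0291
  a term: (-0.5×0.00509)² = 6.48e-06
Total = 0.0446. Share from z = 0.0291/0.0446 = 0.653.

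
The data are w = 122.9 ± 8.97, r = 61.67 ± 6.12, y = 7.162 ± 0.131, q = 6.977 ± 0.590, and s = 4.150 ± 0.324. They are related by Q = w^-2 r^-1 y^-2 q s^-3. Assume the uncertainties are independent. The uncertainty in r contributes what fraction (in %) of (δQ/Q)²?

(δQ/Q)² = (-2·δw/w)² + (-1·δr/r)² + (-2·δy/y)² + (1·δq/q)² + (-3·δs/s)²
  w term: (-2×0.0730)² = 0.0213
  r term: (-1×0.0992)² = 0.00985
  y term: (-2×0.0183)² = 0.00134
  q term: (1×0.0846)² = 0.00715
  s term: (-3×0.0781)² = 0.0549
Total = 0.0945. Share from r = 0.00985/0.0945 = 0.104.

10.4%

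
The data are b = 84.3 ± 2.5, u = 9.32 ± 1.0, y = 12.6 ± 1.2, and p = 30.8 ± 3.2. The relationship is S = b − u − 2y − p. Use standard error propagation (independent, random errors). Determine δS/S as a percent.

Each term contributes (cᵢ δxᵢ)² to (δS)²:
  (δb)² = 6.25;  (δu)² = 1.00;  (2·δy)² = 5.76;  (δp)² = 10.2
δS = √(23.2) = 4.82
S = 19.0, so δS/S = 4.82/19.0 = 0.254.

25.4%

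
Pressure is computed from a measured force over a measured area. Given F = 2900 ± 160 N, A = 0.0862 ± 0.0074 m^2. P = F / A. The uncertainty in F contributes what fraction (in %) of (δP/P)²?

(δP/P)² = (1·δF/F)² + (-1·δA/A)²
  F term: (1×0.0552)² = 0.00304
  A term: (-1×0.0858)² = 0.00737
Total = 0.0104. Share from F = 0.00304/0.0104 = 0.292.

29.2%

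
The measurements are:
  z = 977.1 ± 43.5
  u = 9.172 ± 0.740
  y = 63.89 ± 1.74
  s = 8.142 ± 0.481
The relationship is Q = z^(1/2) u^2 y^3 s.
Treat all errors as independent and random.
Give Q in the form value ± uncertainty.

(5.584 ± 1.07) × 10^9

Q is a product of powers, so relative uncertainties combine in quadrature:
  (½·δz/z)² = (0.5×0.0445)² = 0.000495;  (2·δu/u)² = (2×0.0807)² = 0.0260;  (3·δy/y)² = (3×0.0272)² = 0.00668;  (1·δs/s)² = (1×0.0591)² = 0.00349
δQ/Q = √(0.0367) = 0.192
Q = 5.584e+09, so δQ = 0.192 × 5.584e+09 = 1.07e+09.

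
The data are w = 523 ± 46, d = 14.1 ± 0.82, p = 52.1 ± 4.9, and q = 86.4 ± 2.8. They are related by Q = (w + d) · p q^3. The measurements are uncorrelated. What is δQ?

Let u = w + d = 537. δu = √(δw² + δd²) = √(2120 + 0.672) = 46.0, so δu/u = 0.0857.
Q is then a monomial in u, p, q:
δQ/Q = √((δu/u)² + (1·δp/p)² + (3·δq/q)²) = √(0.00734 + 0.00885 + 0.00945) = 0.160
Q = 1.8e+10, so δQ = 0.160 × 1.8e+10 = 2.89e+09.

2.89e+09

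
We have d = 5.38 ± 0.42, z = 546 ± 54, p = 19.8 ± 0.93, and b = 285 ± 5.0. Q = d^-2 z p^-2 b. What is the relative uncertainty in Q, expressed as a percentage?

Each factor contributes (exponent × relative error)² to (δQ/Q)²:
  (-2·δd/d)² = (-2×0.0781)² = 0.0244;  (1·δz/z)² = (1×0.0989)² = 0.00978;  (-2·δp/p)² = (-2×0.0470)² = 0.00882;  (1·δb/b)² = (1×0.0175)² = 0.000308
δQ/Q = √(0.0433) = 0.208

20.8%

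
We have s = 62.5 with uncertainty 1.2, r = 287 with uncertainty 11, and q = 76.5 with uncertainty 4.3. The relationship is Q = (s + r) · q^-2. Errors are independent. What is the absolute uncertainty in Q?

0.00697

Let u = s + r = 350. δu = √(δs² + δr²) = √(1.44 + 121) = 11.1, so δu/u = 0.0317.
Q is then a monomial in u, q:
δQ/Q = √((δu/u)² + (-2·δq/q)²) = √(0.00100 + 0.0126) = 0.117
Q = 0.0597, so δQ = 0.117 × 0.0597 = 0.00697.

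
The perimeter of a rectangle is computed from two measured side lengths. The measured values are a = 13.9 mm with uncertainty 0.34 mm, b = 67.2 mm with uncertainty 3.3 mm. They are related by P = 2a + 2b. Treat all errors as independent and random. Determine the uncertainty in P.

6.63 mm

Absolute uncertainties add in quadrature for a linear combination:
  (2·δa)² = 0.462;  (2·δb)² = 43.6
δP = √(44.0) = 6.63 mm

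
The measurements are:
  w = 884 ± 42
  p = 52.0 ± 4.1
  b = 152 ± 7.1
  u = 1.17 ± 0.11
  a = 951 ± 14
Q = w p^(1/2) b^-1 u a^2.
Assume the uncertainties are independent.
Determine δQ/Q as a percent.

Relative error in a monomial: (δQ/Q)² = Σ (nᵢ · δxᵢ/xᵢ)².
  (1·δw/w)² = (1×0.0475)² = 0.00226;  (½·δp/p)² = (0.5×0.0788)² = 0.00155;  (-1·δb/b)² = (-1×0.0467)² = 0.00218;  (1·δu/u)² = (1×0.0940)² = 0.00884;  (2·δa/a)² = (2×0.0147)² = 0.000867
δQ/Q = √(0.0157) = 0.125

12.5%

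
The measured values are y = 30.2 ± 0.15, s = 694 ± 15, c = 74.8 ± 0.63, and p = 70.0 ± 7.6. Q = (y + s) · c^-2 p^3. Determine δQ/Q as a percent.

Let u = y + s = 724. δu = √(δy² + δs²) = √(0.0225 + 225) = 15.0, so δu/u = 0.0207.
Q is then a monomial in u, c, p:
δQ/Q = √((δu/u)² + (-2·δc/c)² + (3·δp/p)²) = √(0.000429 + 0.000284 + 0.106) = 0.327

32.7%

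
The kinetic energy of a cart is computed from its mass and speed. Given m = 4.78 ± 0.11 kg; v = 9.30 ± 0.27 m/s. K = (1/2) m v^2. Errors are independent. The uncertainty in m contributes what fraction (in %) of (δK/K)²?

13.6%

(δK/K)² = (1·δm/m)² + (2·δv/v)²
  m term: (1×0.0230)² = 0.000530
  v term: (2×0.0290)² = 0.00337
Total = 0.00390. Share from m = 0.000530/0.00390 = 0.136.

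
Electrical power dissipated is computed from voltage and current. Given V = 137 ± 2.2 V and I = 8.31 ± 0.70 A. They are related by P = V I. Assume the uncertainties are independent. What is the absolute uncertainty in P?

Since P is a product/quotient, work with relative uncertainties:
  (1·δV/V)² = (1×0.0161)² = 0.000258;  (1·δI/I)² = (1×0.0842)² = 0.00710
δP/P = √(0.00735) = 0.0858
P = 1140 W, so δP = 0.0858 × 1140 = 97.6 W.

97.6 W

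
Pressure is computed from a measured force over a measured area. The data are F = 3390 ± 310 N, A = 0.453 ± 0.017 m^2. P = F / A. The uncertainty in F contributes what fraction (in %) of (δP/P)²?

(δP/P)² = (1·δF/F)² + (-1·δA/A)²
  F term: (1×0.0914)² = 0.00836
  A term: (-1×0.0375)² = 0.00141
Total = 0.00977. Share from F = 0.00836/0.00977 = 0.856.

85.6%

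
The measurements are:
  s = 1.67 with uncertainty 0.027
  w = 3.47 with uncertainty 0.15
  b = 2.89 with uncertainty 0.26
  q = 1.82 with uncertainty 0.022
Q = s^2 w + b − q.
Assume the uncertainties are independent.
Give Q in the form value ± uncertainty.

Let p = s^2·w = 9.68. δp/p = √((2·δs/s)² + (1·δw/w)²) = √(0.00105 + 0.00187) = 0.0540, so δp = 0.522.
Q = p + b − q: δQ = √(δp² + δb² + δq²) = √(0.273 + 0.0676 + 0.000484) = 0.584
Q = 10.7.

10.7 ± 0.584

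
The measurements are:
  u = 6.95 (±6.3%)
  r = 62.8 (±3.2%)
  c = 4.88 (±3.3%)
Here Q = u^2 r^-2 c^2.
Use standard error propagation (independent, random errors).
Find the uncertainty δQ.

0.0455

Each factor contributes (exponent × relative error)² to (δQ/Q)²:
  (2·δu/u)² = (2×0.0630)² = 0.0159;  (-2·δr/r)² = (-2×0.0320)² = 0.00410;  (2·δc/c)² = (2×0.0330)² = 0.00436
δQ/Q = √(0.0243) = 0.156
Q = 0.292, so δQ = 0.156 × 0.292 = 0.0455.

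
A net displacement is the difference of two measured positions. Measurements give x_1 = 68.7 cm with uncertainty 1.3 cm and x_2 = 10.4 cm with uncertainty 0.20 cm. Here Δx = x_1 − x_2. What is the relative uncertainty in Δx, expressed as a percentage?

2.26%

Each term contributes (cᵢ δxᵢ)² to (δΔx)²:
  (δx_1)² = 1.69;  (δx_2)² = 0.0400
δΔx = √(1.73) = 1.32 cm
Δx = 58.3 cm, so δΔx/Δx = 1.32/58.3 = 0.0226.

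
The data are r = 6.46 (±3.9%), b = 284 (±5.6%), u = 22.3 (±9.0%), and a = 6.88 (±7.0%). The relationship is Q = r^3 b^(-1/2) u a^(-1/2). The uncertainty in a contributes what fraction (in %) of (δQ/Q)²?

5.15%

(δQ/Q)² = (3·δr/r)² + (−½·δb/b)² + (1·δu/u)² + (−½·δa/a)²
  r term: (3×0.0390)² = 0.0137
  b term: (-0.5×0.0560)² = 0.000784
  u term: (1×0.0900)² = 0.00810
  a term: (-0.5×0.0700)² = 0.00123
Total = 0.0238. Share from a = 0.00123/0.0238 = 0.0515.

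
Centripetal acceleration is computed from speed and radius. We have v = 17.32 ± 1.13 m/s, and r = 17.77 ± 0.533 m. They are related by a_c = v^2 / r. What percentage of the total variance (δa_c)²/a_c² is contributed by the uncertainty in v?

95.0%

(δa_c/a_c)² = (2·δv/v)² + (-1·δr/r)²
  v term: (2×0.0652)² = 0.0170
  r term: (-1×0.0300)² = 0.000900
Total = 0.0179. Share from v = 0.0170/0.0179 = 0.950.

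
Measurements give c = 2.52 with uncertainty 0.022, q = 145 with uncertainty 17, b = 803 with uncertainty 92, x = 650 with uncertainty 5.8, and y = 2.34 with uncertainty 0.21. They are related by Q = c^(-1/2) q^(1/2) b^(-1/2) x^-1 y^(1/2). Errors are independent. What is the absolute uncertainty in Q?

Since Q is a product/quotient, work with relative uncertainties:
  (−½·δc/c)² = (-0.5×0.00873)² = 1.91e-05;  (½·δq/q)² = (0.5×0.117)² = 0.00344;  (−½·δb/b)² = (-0.5×0.115)² = 0.00328;  (-1·δx/x)² = (-1×0.00892)² = 7.96e-05;  (½·δy/y)² = (0.5×0.0897)² = 0.00201
δQ/Q = √(0.00883) = 0.0940
Q = 0.000630, so δQ = 0.0940 × 0.000630 = 5.92e-05.

5.92e-05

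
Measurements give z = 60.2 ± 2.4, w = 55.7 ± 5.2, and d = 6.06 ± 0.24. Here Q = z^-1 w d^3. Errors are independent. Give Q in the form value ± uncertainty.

206 ± 32.2

Each factor contributes (exponent × relative error)² to (δQ/Q)²:
  (-1·δz/z)² = (-1×0.0399)² = 0.00159;  (1·δw/w)² = (1×0.0934)² = 0.00872;  (3·δd/d)² = (3×0.0396)² = 0.0141
δQ/Q = √(0.0244) = 0.156
Q = 206, so δQ = 0.156 × 206 = 32.2.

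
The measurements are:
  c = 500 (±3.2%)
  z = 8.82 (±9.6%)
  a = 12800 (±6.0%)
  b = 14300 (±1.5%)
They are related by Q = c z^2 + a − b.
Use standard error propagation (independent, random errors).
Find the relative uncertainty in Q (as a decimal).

0.204

Let p = c·z^2 = 38900. δp/p = √((1·δc/c)² + (2·δz/z)²) = √(0.00102 + 0.0369) = 0.195, so δp = 7570.
Q = p + a − b: δQ = √(δp² + δa² + δb²) = √(5.73e+07 + 5.9e+05 + 46000) = 7610
Q = 37400, so δQ/Q = 7610/37400 = 0.204.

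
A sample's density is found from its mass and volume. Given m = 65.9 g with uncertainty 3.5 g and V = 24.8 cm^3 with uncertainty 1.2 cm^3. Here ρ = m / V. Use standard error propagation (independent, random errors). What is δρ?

Relative error in a monomial: (δρ/ρ)² = Σ (nᵢ · δxᵢ/xᵢ)².
  (1·δm/m)² = (1×0.0531)² = 0.00282;  (-1·δV/V)² = (-1×0.0484)² = 0.00234
δρ/ρ = √(0.00516) = 0.0718
ρ = 2.66 g/cm^3, so δρ = 0.0718 × 2.66 = 0.191 g/cm^3.

0.191 g/cm^3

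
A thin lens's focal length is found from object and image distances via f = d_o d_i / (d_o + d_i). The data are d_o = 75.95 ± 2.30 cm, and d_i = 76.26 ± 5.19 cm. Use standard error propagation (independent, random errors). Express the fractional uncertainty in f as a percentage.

3.72%

∂f/∂d_o = (d_i/(d_o+d_i))² = 0.251;  ∂f/∂d_i = (d_o/(d_o+d_i))² = 0.249
δf = √((∂f/∂d_o · δd_o)² + (∂f/∂d_i · δd_i)²) = √(0.333 + 1.67) = 1.42 cm
f = 38.05 cm, so δf/f = 1.42/38.05 = 0.0372.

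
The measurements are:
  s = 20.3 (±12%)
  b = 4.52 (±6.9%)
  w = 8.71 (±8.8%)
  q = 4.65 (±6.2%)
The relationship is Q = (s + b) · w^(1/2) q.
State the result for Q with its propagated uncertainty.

341 ± 42.5

Let u = s + b = 24.8. δu = √(δs² + δb²) = √(5.93 + 0.0973) = 2.46, so δu/u = 0.0989.
Q is then a monomial in u, w, q:
δQ/Q = √((δu/u)² + (½·δw/w)² + (1·δq/q)²) = √(0.00979 + 0.00194 + 0.00384) = 0.125
Q = 341, so δQ = 0.125 × 341 = 42.5.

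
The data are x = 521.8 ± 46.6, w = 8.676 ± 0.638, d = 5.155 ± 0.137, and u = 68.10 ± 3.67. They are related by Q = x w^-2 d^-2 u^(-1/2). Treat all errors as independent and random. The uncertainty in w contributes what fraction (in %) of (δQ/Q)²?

(δQ/Q)² = (1·δx/x)² + (-2·δw/w)² + (-2·δd/d)² + (−½·δu/u)²
  x term: (1×0.0893)² = 0.00798
  w term: (-2×0.0735)² = 0.0216
  d term: (-2×0.0266)² = 0.00283
  u term: (-0.5×0.0539)² = 0.000726
Total = 0.0332. Share from w = 0.0216/0.0332 = 0.652.

65.2%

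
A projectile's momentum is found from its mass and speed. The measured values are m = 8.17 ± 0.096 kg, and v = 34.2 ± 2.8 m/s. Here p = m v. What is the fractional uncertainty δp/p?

0.0827

Relative error in a monomial: (δp/p)² = Σ (nᵢ · δxᵢ/xᵢ)².
  (1·δm/m)² = (1×0.0118)² = 0.000138;  (1·δv/v)² = (1×0.0819)² = 0.00670
δp/p = √(0.00684) = 0.0827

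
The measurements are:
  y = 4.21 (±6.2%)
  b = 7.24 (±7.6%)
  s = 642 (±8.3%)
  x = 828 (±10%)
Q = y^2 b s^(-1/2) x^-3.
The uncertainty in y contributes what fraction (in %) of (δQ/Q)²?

13.6%

(δQ/Q)² = (2·δy/y)² + (1·δb/b)² + (−½·δs/s)² + (-3·δx/x)²
  y term: (2×0.0620)² = 0.0154
  b term: (1×0.0760)² = 0.00578
  s term: (-0.5×0.0830)² = 0.00172
  x term: (-3×0.100)² = 0.0900
Total = 0.113. Share from y = 0.0154/0.113 = 0.136.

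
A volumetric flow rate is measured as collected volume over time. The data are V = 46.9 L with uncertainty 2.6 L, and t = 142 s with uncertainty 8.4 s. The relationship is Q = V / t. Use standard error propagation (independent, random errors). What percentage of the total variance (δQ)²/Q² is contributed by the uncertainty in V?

46.8%

(δQ/Q)² = (1·δV/V)² + (-1·δt/t)²
  V term: (1×0.0554)² = 0.00307
  t term: (-1×0.0592)² = 0.00350
Total = 0.00657. Share from V = 0.00307/0.00657 = 0.468.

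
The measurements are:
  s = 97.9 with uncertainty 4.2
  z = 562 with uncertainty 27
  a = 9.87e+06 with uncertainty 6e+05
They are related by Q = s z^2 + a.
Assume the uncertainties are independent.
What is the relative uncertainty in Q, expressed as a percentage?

8.11%

Let p = s·z^2 = 3.09e+07. δp/p = √((1·δs/s)² + (2·δz/z)²) = √(0.00184 + 0.00923) = 0.105, so δp = 3.25e+06.
Q = p + a: δQ = √(δp² + δa²) = √(1.06e+13 + 3.6e+11) = 3.31e+06
Q = 4.08e+07, so δQ/Q = 3.31e+06/4.08e+07 = 0.0811.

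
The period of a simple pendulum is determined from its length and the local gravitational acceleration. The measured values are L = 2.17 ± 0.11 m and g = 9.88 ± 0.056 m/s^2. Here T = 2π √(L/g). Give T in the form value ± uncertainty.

Since T is a product/quotient, work with relative uncertainties:
  (½·δL/L)² = (0.5×0.0507)² = 0.000642;  (−½·δg/g)² = (-0.5×0.00567)² = 8.03e-06
δT/T = √(0.000650) = 0.0255
T = 2.94 s, so δT = 0.0255 × 2.94 = 0.0751 s.

2.94 ± 0.0751 s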